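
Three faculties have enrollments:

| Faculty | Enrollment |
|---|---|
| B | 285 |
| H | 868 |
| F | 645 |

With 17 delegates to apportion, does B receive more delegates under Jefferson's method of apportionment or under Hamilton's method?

Jefferson: B 2, H 9, F 6.
Hamilton: B 3, H 8, F 6.
B gets 2 under Jefferson and 3 under Hamilton.

Hamilton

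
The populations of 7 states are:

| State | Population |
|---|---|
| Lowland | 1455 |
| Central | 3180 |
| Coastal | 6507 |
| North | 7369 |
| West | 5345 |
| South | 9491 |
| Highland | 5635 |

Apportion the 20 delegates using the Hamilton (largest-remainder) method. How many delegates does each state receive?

Lowland=1; Central=1; Coastal=3; North=4; West=3; South=5; Highland=3

Total 38982; standard divisor 38982/20 ≈ 1949.1.
Standard quotas: Lowland 0.7465, Central 1.6315, Coastal 3.3385, North 3.7807, West 2.7423, South 4.8694, Highland 2.8911.
Lower quotas: Lowland 0, Central 1, Coastal 3, North 3, West 2, South 4, Highland 2 (sum 15, leaving 5 seats).
Remainders in descending order: Highland 0.8911, South 0.8694, North 0.7807, Lowland 0.7465, West 0.7423, Central 0.6315, Coastal 0.3385.
Largest remainders: Highland, South, North, Lowland, West receive the extra seats.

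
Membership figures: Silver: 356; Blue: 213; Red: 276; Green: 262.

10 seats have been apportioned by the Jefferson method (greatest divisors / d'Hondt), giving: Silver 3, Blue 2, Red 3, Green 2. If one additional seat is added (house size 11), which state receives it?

Priority for the next seat is population ÷ (current seats + 1).
Priorities: Silver 89.000, Blue 71.000, Red 69.000, Green 87.333.
Highest priority: Silver.

Silver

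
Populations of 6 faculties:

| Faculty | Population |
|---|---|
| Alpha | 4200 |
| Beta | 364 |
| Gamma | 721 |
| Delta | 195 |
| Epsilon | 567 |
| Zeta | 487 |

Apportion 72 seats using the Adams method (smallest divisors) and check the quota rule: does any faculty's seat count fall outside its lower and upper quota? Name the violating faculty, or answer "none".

Standard quotas: Alpha 46.281, Beta 4.011, Gamma 7.945, Delta 2.149, Epsilon 6.248, Zeta 5.366.
Adams allocation: Alpha 45, Beta 4, Gamma 8, Delta 3, Epsilon 6, Zeta 6.
Alpha has quota 46.281 (lower 46, upper 47) but receives 45 — outside the quota interval.

Alpha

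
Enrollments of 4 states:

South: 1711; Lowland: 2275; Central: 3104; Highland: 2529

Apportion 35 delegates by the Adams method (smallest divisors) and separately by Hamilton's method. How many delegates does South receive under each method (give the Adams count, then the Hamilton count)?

7 and 6

Adams: South 7, Lowland 8, Central 11, Highland 9.
Hamilton: South 6, Lowland 8, Central 12, Highland 9.
South gets 7 under Adams and 6 under Hamilton.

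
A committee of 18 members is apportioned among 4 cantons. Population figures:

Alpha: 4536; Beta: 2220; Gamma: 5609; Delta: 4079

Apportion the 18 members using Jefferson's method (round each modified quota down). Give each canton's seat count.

Alpha=5, Beta=2, Gamma=6, Delta=5

Standard divisor 16444/18 ≈ 913.556; standard quotas: Alpha 4.965, Beta 2.430, Gamma 6.140, Delta 4.465.
Rounding down gives 4, 2, 6, 4 = 16 seats, so the divisor must be adjusted.
With modified divisor 810: modified quotas Alpha 5.600, Beta 2.741, Gamma 6.925, Delta 5.036.
Rounding down: Alpha 5, Beta 2, Gamma 6, Delta 5 (total 18).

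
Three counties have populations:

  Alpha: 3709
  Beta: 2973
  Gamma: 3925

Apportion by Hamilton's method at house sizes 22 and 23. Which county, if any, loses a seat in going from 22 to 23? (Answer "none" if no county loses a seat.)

At 22 seats: Alpha 8, Beta 6, Gamma 8.
At 23 seats: Alpha 8, Beta 6, Gamma 9.
No county's allocation decreased.

none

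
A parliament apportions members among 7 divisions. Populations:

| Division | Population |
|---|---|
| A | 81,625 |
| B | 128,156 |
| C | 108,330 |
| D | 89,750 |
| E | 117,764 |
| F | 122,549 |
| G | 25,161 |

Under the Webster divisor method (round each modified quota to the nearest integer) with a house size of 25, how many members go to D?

Standard divisor 673335/25 ≈ 26933.4; standard quotas: A 3.031, B 4.758, C 4.022, D 3.332, E 4.372, F 4.550, G 0.934.
Rounding to the nearest integer gives A 3, B 5, C 4, D 3, E 4, F 5, G 1 — total 25, matching the house size, so no adjustment is needed.
D receives 3.

3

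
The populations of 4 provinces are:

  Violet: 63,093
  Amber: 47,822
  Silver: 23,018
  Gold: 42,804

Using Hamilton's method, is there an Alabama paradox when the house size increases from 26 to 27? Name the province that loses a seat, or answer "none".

Silver

At 26 seats: Violet 9, Amber 7, Silver 4, Gold 6.
At 27 seats: Violet 10, Amber 7, Silver 3, Gold 7.
Silver drops from 4 to 3.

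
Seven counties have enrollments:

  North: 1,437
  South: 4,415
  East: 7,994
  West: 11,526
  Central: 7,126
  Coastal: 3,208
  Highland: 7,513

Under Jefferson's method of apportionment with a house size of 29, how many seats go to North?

Standard divisor 43219/29 ≈ 1490.31; standard quotas: North 0.964, South 2.962, East 5.364, West 7.734, Central 4.782, Coastal 2.153, Highland 5.041.
Rounding down gives 0, 2, 5, 7, 4, 2, 5 = 25 seats, so the divisor must be adjusted.
With modified divisor 1400: modified quotas North 1.026, South 3.154, East 5.710, West 8.233, Central 5.090, Coastal 2.291, Highland 5.366.
Rounding down: North 1, South 3, East 5, West 8, Central 5, Coastal 2, Highland 5 (total 29).
North receives 1.

1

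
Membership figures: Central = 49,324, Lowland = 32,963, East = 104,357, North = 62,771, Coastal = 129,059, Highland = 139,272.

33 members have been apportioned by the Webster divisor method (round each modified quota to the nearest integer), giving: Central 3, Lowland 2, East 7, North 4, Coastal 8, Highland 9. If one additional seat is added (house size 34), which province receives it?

Priority for the next seat is population ÷ (current seats + 0.5).
Priorities: Central 14092.571, Lowland 13185.200, East 13914.267, North 13949.111, Coastal 15183.412, Highland 14660.211.
Highest priority: Coastal.

Coastal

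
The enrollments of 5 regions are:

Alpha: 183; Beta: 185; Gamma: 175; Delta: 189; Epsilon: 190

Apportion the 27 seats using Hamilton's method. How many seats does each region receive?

Standard divisor: 922 ÷ 27 ≈ 34.148.
Standard quotas: Alpha 5.359, Beta 5.418, Gamma 5.125, Delta 5.535, Epsilon 5.564.
Lower quotas: Alpha 5, Beta 5, Gamma 5, Delta 5, Epsilon 5 (sum 25, leaving 2 seats).
Remainders in descending order: Epsilon 0.564, Delta 0.535, Beta 0.418, Alpha 0.359, Gamma 0.125.
The surplus seats go to Epsilon, Delta.

Alpha=5; Beta=5; Gamma=5; Delta=6; Epsilon=6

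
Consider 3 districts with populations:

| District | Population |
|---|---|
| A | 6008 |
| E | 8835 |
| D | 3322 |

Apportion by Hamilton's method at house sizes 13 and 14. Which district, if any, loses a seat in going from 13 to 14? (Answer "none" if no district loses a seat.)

D

At 13 seats: A 4, E 6, D 3.
At 14 seats: A 5, E 7, D 2.
D drops from 3 to 2.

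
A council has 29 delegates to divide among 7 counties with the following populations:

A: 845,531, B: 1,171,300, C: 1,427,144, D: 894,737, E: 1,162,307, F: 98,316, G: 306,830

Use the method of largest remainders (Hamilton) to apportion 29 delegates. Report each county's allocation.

A=4, B=6, C=7, D=4, E=6, F=0, G=2

Standard divisor: 5906165 ÷ 29 ≈ 203660.862.
Standard quotas: A 4.1517, B 5.7512, C 7.0075, D 4.3933, E 5.7071, F 0.4827, G 1.5066.
Lower quotas: A 4, B 5, C 7, D 4, E 5, F 0, G 1 (sum 26, leaving 3 seats).
Remainders in descending order: B 0.7512, E 0.7071, G 0.5066, F 0.4827, D 0.3933, A 0.1517, C 0.0075.
The surplus seats go to B, E, G.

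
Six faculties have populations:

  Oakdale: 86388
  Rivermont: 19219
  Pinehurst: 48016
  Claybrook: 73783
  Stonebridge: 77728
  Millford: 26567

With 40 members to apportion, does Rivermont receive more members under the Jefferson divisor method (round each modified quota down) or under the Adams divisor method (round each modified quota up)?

Adams

Jefferson: Oakdale 11, Rivermont 2, Pinehurst 6, Claybrook 9, Stonebridge 9, Millford 3.
Adams: Oakdale 10, Rivermont 3, Pinehurst 6, Claybrook 9, Stonebridge 9, Millford 3.
Rivermont gets 2 under Jefferson and 3 under Adams.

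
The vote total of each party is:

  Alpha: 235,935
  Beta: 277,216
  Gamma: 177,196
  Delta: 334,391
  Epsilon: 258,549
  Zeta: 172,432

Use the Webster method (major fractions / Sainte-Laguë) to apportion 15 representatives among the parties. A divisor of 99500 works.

With modified divisor 99500: modified quotas Alpha 2.371, Beta 2.786, Gamma 1.781, Delta 3.361, Epsilon 2.598, Zeta 1.733.
Rounding to the nearest integer: Alpha 2, Beta 3, Gamma 2, Delta 3, Epsilon 3, Zeta 2 (total 15).

Alpha 2, Beta 3, Gamma 2, Delta 3, Epsilon 3, Zeta 2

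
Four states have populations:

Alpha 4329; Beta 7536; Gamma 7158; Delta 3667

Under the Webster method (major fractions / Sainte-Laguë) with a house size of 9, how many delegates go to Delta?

Standard divisor 22690/9 ≈ 2521.111; standard quotas: Alpha 1.717, Beta 2.989, Gamma 2.839, Delta 1.455.
Rounding to the nearest integer gives Alpha 2, Beta 3, Gamma 3, Delta 1 — total 9, matching the house size, so no adjustment is needed.
Delta receives 1.

1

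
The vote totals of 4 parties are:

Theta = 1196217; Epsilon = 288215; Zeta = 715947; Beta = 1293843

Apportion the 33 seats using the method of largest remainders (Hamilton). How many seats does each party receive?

Total 3494222; standard divisor 3494222/33 ≈ 105885.515.
Standard quotas: Theta 11.2973, Epsilon 2.7219, Zeta 6.7615, Beta 12.2193.
Lower quotas: Theta 11, Epsilon 2, Zeta 6, Beta 12 (sum 31, leaving 2 seats).
Remainders in descending order: Zeta 0.7615, Epsilon 0.7219, Theta 0.2973, Beta 0.2193.
Largest remainders: Zeta, Epsilon receive the extra seats.

Theta=11, Epsilon=3, Zeta=7, Beta=12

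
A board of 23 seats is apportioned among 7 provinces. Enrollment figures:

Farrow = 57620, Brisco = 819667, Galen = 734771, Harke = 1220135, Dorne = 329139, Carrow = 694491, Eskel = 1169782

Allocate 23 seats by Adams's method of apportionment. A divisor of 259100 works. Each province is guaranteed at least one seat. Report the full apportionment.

With modified divisor 259100: modified quotas Farrow 0.222, Brisco 3.164, Galen 2.836, Harke 4.709, Dorne 1.270, Carrow 2.680, Eskel 4.515.
Rounding up: Farrow 1, Brisco 4, Galen 3, Harke 5, Dorne 2, Carrow 3, Eskel 5 (total 23).

Farrow 1, Brisco 4, Galen 3, Harke 5, Dorne 2, Carrow 3, Eskel 5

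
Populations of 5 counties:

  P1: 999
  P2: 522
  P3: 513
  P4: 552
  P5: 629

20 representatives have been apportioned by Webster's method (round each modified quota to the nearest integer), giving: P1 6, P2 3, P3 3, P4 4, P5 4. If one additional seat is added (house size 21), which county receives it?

P1

Priority for the next seat is population ÷ (current seats + 0.5).
Priorities: P1 153.692, P2 149.143, P3 146.571, P4 122.667, P5 139.778.
Highest priority: P1.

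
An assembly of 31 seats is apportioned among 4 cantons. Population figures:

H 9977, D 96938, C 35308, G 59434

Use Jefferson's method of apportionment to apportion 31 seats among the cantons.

H=1, D=16, C=5, G=9

Standard divisor 201657/31 ≈ 6505.065; standard quotas: H 1.534, D 14.902, C 5.428, G 9.137.
Rounding down gives 1, 14, 5, 9 = 29 seats, so the divisor must be adjusted.
With modified divisor 6000: modified quotas H 1.663, D 16.156, C 5.885, G 9.906.
Rounding down: H 1, D 16, C 5, G 9 (total 31).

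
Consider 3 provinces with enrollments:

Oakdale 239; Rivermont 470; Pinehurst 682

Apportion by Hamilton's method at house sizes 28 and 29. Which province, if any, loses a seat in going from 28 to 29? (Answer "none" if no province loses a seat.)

none

At 28 seats: Oakdale 5, Rivermont 9, Pinehurst 14.
At 29 seats: Oakdale 5, Rivermont 10, Pinehurst 14.
No province's allocation decreased.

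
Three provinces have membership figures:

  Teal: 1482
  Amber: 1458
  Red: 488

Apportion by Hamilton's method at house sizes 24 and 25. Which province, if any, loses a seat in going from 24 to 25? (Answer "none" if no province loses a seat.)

At 24 seats: Teal 10, Amber 10, Red 4.
At 25 seats: Teal 11, Amber 11, Red 3.
Red drops from 4 to 3.

Red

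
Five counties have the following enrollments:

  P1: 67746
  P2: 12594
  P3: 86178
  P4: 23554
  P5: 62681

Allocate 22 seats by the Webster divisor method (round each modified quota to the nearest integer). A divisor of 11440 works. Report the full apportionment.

With modified divisor 11440: modified quotas P1 5.922, P2 1.101, P3 7.533, P4 2.059, P5 5.479.
Rounding to the nearest integer: P1 6, P2 1, P3 8, P4 2, P5 5 (total 22).

P1 6, P2 1, P3 8, P4 2, P5 5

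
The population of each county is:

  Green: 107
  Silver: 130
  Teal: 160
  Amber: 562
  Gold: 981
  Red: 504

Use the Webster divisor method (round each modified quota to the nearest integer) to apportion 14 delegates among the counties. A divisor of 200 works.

Green=1, Silver=1, Teal=1, Amber=3, Gold=5, Red=3

With modified divisor 200: modified quotas Green 0.535, Silver 0.650, Teal 0.800, Amber 2.810, Gold 4.905, Red 2.520.
Rounding to the nearest integer: Green 1, Silver 1, Teal 1, Amber 3, Gold 5, Red 3 (total 14).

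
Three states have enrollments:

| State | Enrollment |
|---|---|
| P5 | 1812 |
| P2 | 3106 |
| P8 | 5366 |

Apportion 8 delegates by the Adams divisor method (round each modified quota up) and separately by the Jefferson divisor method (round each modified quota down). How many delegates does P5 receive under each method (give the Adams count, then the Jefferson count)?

2 and 1

Adams: P5 2, P2 2, P8 4.
Jefferson: P5 1, P2 2, P8 5.
P5 gets 2 under Adams and 1 under Jefferson.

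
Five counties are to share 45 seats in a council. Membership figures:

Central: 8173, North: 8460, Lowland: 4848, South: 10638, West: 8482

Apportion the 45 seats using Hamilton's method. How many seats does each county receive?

Central: 9, North: 9, Lowland: 5, South: 12, West: 10

Standard divisor: 40601 ÷ 45 ≈ 902.244.
Standard quotas: Central 9.0585, North 9.3766, Lowland 5.3733, South 11.7906, West 9.4010.
Lower quotas: Central 9, North 9, Lowland 5, South 11, West 9 (sum 43, leaving 2 seats).
Remainders in descending order: South 0.7906, West 0.4010, North 0.3766, Lowland 0.3733, Central 0.0585.
The surplus seats go to South, West.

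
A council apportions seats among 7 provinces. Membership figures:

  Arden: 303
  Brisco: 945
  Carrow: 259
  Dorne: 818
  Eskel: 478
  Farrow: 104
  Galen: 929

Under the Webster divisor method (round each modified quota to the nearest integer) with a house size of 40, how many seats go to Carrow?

Standard divisor 3836/40 ≈ 95.9; standard quotas: Arden 3.160, Brisco 9.854, Carrow 2.701, Dorne 8.530, Eskel 4.984, Farrow 1.084, Galen 9.687.
Rounding to the nearest integer gives 3, 10, 3, 9, 5, 1, 10 = 41 seats, so the divisor must be adjusted.
With modified divisor 97: modified quotas Arden 3.124, Brisco 9.742, Carrow 2.670, Dorne 8.433, Eskel 4.928, Farrow 1.072, Galen 9.577.
Rounding to the nearest integer: Arden 3, Brisco 10, Carrow 3, Dorne 8, Eskel 5, Farrow 1, Galen 10 (total 40).
Carrow receives 3.

3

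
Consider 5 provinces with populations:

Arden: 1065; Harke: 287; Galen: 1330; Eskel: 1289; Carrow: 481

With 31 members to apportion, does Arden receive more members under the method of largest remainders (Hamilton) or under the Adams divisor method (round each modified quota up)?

Hamilton: Arden 8, Harke 2, Galen 9, Eskel 9, Carrow 3.
Adams: Arden 7, Harke 2, Galen 9, Eskel 9, Carrow 4.
Arden gets 8 under Hamilton and 7 under Adams.

Hamilton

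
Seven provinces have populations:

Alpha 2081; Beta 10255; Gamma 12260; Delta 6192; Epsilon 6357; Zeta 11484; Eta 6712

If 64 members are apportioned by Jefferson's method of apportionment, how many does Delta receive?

Standard divisor 55341/64 ≈ 864.703; standard quotas: Alpha 2.407, Beta 11.860, Gamma 14.178, Delta 7.161, Epsilon 7.352, Zeta 13.281, Eta 7.762.
Rounding down gives 2, 11, 14, 7, 7, 13, 7 = 61 seats, so the divisor must be adjusted.
With modified divisor 819: modified quotas Alpha 2.541, Beta 12.521, Gamma 14.969, Delta 7.560, Epsilon 7.762, Zeta 14.022, Eta 8.195.
Rounding down: Alpha 2, Beta 12, Gamma 14, Delta 7, Epsilon 7, Zeta 14, Eta 8 (total 64).
Delta receives 7.

7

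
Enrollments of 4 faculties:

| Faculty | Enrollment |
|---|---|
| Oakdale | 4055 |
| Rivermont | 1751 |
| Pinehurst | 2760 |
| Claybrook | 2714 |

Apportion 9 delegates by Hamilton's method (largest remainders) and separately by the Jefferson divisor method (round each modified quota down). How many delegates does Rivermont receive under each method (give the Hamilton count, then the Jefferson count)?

2 and 1

Hamilton: Oakdale 3, Rivermont 2, Pinehurst 2, Claybrook 2.
Jefferson: Oakdale 4, Rivermont 1, Pinehurst 2, Claybrook 2.
Rivermont gets 2 under Hamilton and 1 under Jefferson.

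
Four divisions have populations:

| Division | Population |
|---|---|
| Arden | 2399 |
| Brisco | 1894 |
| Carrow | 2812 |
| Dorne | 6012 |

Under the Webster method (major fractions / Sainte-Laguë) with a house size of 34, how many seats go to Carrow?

7

Standard divisor 13117/34 ≈ 385.794; standard quotas: Arden 6.218, Brisco 4.909, Carrow 7.289, Dorne 15.583.
Rounding to the nearest integer gives Arden 6, Brisco 5, Carrow 7, Dorne 16 — total 34, matching the house size, so no adjustment is needed.
Carrow receives 7.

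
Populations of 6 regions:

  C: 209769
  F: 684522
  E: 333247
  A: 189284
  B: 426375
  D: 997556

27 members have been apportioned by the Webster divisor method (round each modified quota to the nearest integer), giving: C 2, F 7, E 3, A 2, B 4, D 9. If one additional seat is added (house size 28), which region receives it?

Priority for the next seat is population ÷ (current seats + 0.5).
Priorities: C 83907.600, F 91269.600, E 95213.429, A 75713.600, B 94750.000, D 105005.895.
Highest priority: D.

D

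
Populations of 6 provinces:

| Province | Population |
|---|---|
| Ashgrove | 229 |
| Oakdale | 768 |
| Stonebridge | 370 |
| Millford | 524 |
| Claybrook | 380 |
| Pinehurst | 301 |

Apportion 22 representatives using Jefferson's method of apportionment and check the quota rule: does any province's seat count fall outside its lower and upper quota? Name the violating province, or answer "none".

Standard quotas: Ashgrove 1.959, Oakdale 6.569, Stonebridge 3.165, Millford 4.482, Claybrook 3.250, Pinehurst 2.575.
Jefferson allocation: Ashgrove 2, Oakdale 7, Stonebridge 3, Millford 5, Claybrook 3, Pinehurst 2.
Every allocation lies between the lower and upper quota.

none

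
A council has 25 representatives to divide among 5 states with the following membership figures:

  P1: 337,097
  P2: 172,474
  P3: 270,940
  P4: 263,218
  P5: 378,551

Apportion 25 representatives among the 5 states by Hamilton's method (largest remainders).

The standard divisor is 1422280/25 ≈ 56891.2.
Standard quotas: P1 5.9253, P2 3.0316, P3 4.7624, P4 4.6267, P5 6.6539.
Lower quotas: P1 5, P2 3, P3 4, P4 4, P5 6 (sum 22, leaving 3 seats).
Remainders in descending order: P1 0.9253, P3 0.7624, P5 0.6539, P4 0.6267, P2 0.0316.
Largest remainders: P1, P3, P5 receive the extra seats.

P1 6, P2 3, P3 5, P4 4, P5 7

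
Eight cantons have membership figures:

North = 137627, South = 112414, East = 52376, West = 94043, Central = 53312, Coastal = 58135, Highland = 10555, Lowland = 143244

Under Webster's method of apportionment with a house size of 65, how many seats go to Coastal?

6

Standard divisor 661706/65 ≈ 10180.092; standard quotas: North 13.519, South 11.043, East 5.145, West 9.238, Central 5.237, Coastal 5.711, Highland 1.037, Lowland 14.071.
Rounding to the nearest integer gives North 14, South 11, East 5, West 9, Central 5, Coastal 6, Highland 1, Lowland 14 — total 65, matching the house size, so no adjustment is needed.
Coastal receives 6.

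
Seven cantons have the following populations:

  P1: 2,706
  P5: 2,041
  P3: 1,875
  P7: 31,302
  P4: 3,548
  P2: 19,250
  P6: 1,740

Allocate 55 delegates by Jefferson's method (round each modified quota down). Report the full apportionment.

Standard divisor 62462/55 ≈ 1135.673; standard quotas: P1 2.383, P5 1.797, P3 1.651, P7 27.563, P4 3.124, P2 16.950, P6 1.532.
Rounding down gives 2, 1, 1, 27, 3, 16, 1 = 51 seats, so the divisor must be adjusted.
With modified divisor 1060: modified quotas P1 2.553, P5 1.925, P3 1.769, P7 29.530, P4 3.347, P2 18.160, P6 1.642.
Rounding down: P1 2, P5 1, P3 1, P7 29, P4 3, P2 18, P6 1 (total 55).

P1=2, P5=1, P3=1, P7=29, P4=3, P2=18, P6=1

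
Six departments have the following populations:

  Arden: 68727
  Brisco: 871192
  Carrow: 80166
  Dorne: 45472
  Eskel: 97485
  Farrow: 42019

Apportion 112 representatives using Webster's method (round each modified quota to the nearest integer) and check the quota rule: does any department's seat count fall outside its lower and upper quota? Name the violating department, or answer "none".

Brisco

Standard quotas: Arden 6.388, Brisco 80.970, Carrow 7.451, Dorne 4.226, Eskel 9.060, Farrow 3.905.
Webster allocation: Arden 6, Brisco 82, Carrow 7, Dorne 4, Eskel 9, Farrow 4.
Brisco has quota 80.970 (lower 80, upper 81) but receives 82 — outside the quota interval.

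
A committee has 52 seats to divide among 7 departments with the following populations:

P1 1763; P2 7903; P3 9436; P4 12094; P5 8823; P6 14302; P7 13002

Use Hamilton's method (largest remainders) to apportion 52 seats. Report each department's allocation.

P1=2; P2=6; P3=7; P4=9; P5=7; P6=11; P7=10

Standard divisor: 67323 ÷ 52 ≈ 1294.673.
Standard quotas: P1 1.3617, P2 6.1042, P3 7.2883, P4 9.3414, P5 6.8148, P6 11.0468, P7 10.0427.
Lower quotas: P1 1, P2 6, P3 7, P4 9, P5 6, P6 11, P7 10 (sum 50, leaving 2 seats).
Remainders in descending order: P5 0.8148, P1 0.3617, P4 0.3414, P3 0.2883, P2 0.1042, P6 0.0468, P7 0.0427.
The surplus seats go to P5, P1.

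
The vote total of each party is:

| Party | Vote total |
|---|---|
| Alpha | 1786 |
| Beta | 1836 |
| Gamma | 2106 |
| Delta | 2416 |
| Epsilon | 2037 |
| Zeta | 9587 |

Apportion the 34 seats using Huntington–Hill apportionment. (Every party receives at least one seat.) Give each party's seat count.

With divisor 585: modified quotas Alpha 3.053, Beta 3.138, Gamma 3.600, Delta 4.130, Epsilon 3.482, Zeta 16.388.
Geometric-mean thresholds: Alpha √(3·4)=3.464, Beta √(3·4)=3.464, Gamma √(3·4)=3.464, Delta √(4·5)=4.472, Epsilon √(3·4)=3.464, Zeta √(16·17)=16.492.
Each quota rounded against its threshold gives Alpha 3, Beta 3, Gamma 4, Delta 4, Epsilon 4, Zeta 16 (total 34).

Alpha: 3; Beta: 3; Gamma: 4; Delta: 4; Epsilon: 4; Zeta: 16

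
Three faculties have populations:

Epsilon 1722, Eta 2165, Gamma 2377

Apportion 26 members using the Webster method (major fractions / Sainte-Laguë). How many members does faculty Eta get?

9

Standard divisor 6264/26 ≈ 240.923; standard quotas: Epsilon 7.148, Eta 8.986, Gamma 9.866.
Rounding to the nearest integer gives Epsilon 7, Eta 9, Gamma 10 — total 26, matching the house size, so no adjustment is needed.
Eta receives 9.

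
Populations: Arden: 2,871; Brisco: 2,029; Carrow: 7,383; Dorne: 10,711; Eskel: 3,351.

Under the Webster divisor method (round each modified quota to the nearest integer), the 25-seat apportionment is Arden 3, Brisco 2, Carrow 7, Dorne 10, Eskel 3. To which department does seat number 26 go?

Dorne

Priority for the next seat is population ÷ (current seats + 0.5).
Priorities: Arden 820.286, Brisco 811.600, Carrow 984.400, Dorne 1020.095, Eskel 957.429.
Highest priority: Dorne.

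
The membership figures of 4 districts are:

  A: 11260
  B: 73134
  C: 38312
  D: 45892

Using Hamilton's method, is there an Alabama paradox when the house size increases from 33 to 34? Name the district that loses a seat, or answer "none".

none

At 33 seats: A 2, B 14, C 8, D 9.
At 34 seats: A 2, B 15, C 8, D 9.
No district's allocation decreased.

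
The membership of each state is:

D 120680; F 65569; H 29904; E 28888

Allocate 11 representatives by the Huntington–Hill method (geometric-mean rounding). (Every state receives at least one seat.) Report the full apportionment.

D 6; F 3; H 1; E 1

With divisor 21589: modified quotas D 5.590, F 3.037, H 1.385, E 1.338.
Geometric-mean thresholds: D √(5·6)=5.477, F √(3·4)=3.464, H √(1·2)=1.414, E √(1·2)=1.414.
Each quota rounded against its threshold gives D 6, F 3, H 1, E 1 (total 11).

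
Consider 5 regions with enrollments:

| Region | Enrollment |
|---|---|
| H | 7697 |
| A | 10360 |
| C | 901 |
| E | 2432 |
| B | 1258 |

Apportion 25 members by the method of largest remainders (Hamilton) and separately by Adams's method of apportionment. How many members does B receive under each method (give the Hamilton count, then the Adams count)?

Hamilton: H 9, A 11, C 1, E 3, B 1.
Adams: H 8, A 11, C 1, E 3, B 2.
B gets 1 under Hamilton and 2 under Adams.

1 and 2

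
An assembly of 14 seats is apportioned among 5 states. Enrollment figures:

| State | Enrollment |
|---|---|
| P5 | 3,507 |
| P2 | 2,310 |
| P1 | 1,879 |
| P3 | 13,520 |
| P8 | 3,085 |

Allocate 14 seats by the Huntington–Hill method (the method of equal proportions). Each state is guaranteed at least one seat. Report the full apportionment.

With divisor 1720: modified quotas P5 2.039, P2 1.343, P1 1.092, P3 7.860, P8 1.794.
Geometric-mean thresholds: P5 √(2·3)=2.449, P2 √(1·2)=1.414, P1 √(1·2)=1.414, P3 √(7·8)=7.483, P8 √(1·2)=1.414.
Each quota rounded against its threshold gives P5 2, P2 1, P1 1, P3 8, P8 2 (total 14).

P5=2; P2=1; P1=1; P3=8; P8=2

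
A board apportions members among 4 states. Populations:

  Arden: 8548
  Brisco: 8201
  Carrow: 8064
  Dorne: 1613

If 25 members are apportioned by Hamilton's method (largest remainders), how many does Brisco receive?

The standard divisor is 26426/25 ≈ 1057.04.
Standard quotas: Arden 8.0867, Brisco 7.7585, Carrow 7.6289, Dorne 1.5260.
Lower quotas: Arden 8, Brisco 7, Carrow 7, Dorne 1 (sum 23, leaving 2 seats).
Remainders in descending order: Brisco 0.7585, Carrow 0.6289, Dorne 0.5260, Arden 0.0867.
Largest remainders: Brisco, Carrow receive the extra seats.
Brisco receives 8.

8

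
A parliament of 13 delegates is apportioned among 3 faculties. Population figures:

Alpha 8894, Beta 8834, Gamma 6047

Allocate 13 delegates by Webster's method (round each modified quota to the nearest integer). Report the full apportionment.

Alpha: 5, Beta: 5, Gamma: 3

Standard divisor 23775/13 ≈ 1828.846; standard quotas: Alpha 4.863, Beta 4.830, Gamma 3.306.
Rounding to the nearest integer gives Alpha 5, Beta 5, Gamma 3 — total 13, matching the house size, so no adjustment is needed.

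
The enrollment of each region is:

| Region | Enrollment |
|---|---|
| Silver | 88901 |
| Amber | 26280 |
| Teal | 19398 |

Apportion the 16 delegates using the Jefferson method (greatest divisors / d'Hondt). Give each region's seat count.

Silver 11, Amber 3, Teal 2

Standard divisor 134579/16 ≈ 8411.188; standard quotas: Silver 10.569, Amber 3.124, Teal 2.306.
Rounding down gives 10, 3, 2 = 15 seats, so the divisor must be adjusted.
With modified divisor 7700: modified quotas Silver 11.546, Amber 3.413, Teal 2.519.
Rounding down: Silver 11, Amber 3, Teal 2 (total 16).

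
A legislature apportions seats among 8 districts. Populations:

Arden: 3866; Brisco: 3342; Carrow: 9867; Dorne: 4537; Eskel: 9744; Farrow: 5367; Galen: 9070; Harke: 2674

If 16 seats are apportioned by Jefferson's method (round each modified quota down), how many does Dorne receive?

1

Standard divisor 48467/16 ≈ 3029.188; standard quotas: Arden 1.276, Brisco 1.103, Carrow 3.257, Dorne 1.498, Eskel 3.217, Farrow 1.772, Galen 2.994, Harke 0.883.
Rounding down gives 1, 1, 3, 1, 3, 1, 2, 0 = 12 seats, so the divisor must be adjusted.
With modified divisor 2450: modified quotas Arden 1.578, Brisco 1.364, Carrow 4.027, Dorne 1.852, Eskel 3.977, Farrow 2.191, Galen 3.702, Harke 1.091.
Rounding down: Arden 1, Brisco 1, Carrow 4, Dorne 1, Eskel 3, Farrow 2, Galen 3, Harke 1 (total 16).
Dorne receives 1.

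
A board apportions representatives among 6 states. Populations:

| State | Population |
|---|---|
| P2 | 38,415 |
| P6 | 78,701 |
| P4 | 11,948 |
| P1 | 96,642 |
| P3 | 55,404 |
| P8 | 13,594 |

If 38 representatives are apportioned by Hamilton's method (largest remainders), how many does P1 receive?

The standard divisor is 294704/38 ≈ 7755.368.
Standard quotas: P2 4.9533, P6 10.1479, P4 1.5406, P1 12.4613, P3 7.1440, P8 1.7529.
Lower quotas: P2 4, P6 10, P4 1, P1 12, P3 7, P8 1 (sum 35, leaving 3 seats).
Remainders in descending order: P2 0.9533, P8 0.7529, P4 0.5406, P1 0.4613, P6 0.1479, P3 0.1440.
The surplus seats go to P2, P8, P4.
P1 receives 12.

12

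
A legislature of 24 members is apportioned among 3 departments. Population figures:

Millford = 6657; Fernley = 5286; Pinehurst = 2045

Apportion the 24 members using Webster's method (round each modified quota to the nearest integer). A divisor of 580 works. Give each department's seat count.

Millford 11; Fernley 9; Pinehurst 4

With modified divisor 580: modified quotas Millford 11.478, Fernley 9.114, Pinehurst 3.526.
Rounding to the nearest integer: Millford 11, Fernley 9, Pinehurst 4 (total 24).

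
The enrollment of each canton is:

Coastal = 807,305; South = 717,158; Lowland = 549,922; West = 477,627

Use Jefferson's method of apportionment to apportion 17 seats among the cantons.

Standard divisor 2552012/17 ≈ 150118.353; standard quotas: Coastal 5.378, South 4.777, Lowland 3.663, West 3.182.
Rounding down gives 5, 4, 3, 3 = 15 seats, so the divisor must be adjusted.
With modified divisor 136000: modified quotas Coastal 5.936, South 5.273, Lowland 4.044, West 3.512.
Rounding down: Coastal 5, South 5, Lowland 4, West 3 (total 17).

Coastal: 5, South: 5, Lowland: 4, West: 3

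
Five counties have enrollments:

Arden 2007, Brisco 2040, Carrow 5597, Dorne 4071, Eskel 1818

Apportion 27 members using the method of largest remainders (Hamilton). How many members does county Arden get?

3

The standard divisor is 15533/27 ≈ 575.296.
Standard quotas: Arden 3.4886, Brisco 3.5460, Carrow 9.7289, Dorne 7.0764, Eskel 3.1601.
Lower quotas: Arden 3, Brisco 3, Carrow 9, Dorne 7, Eskel 3 (sum 25, leaving 2 seats).
Remainders in descending order: Carrow 0.7289, Brisco 0.5460, Arden 0.4886, Eskel 0.1601, Dorne 0.0764.
The surplus seats go to Carrow, Brisco.
Arden receives 3.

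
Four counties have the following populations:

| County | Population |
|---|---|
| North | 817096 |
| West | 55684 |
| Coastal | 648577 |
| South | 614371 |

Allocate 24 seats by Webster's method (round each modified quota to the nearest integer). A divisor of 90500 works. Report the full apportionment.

North 9; West 1; Coastal 7; South 7

With modified divisor 90500: modified quotas North 9.029, West 0.615, Coastal 7.167, South 6.789.
Rounding to the nearest integer: North 9, West 1, Coastal 7, South 7 (total 24).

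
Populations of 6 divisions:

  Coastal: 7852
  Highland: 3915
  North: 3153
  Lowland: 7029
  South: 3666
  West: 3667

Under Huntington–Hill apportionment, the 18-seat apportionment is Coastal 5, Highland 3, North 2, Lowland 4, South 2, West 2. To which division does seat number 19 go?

Lowland

Priority for the next seat is population ÷ (√(s·(s+1))).
Priorities: Coastal 1433.573, Highland 1130.163, North 1287.207, Lowland 1571.732, South 1496.638, West 1497.046.
Highest priority: Lowland.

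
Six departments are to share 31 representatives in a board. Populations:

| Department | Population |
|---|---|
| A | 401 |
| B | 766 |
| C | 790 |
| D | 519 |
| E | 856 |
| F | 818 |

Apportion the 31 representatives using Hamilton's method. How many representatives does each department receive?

Total 4150; standard divisor 4150/31 ≈ 133.871.
Standard quotas: A 2.995, B 5.722, C 5.901, D 3.877, E 6.394, F 6.110.
Lower quotas: A 2, B 5, C 5, D 3, E 6, F 6 (sum 27, leaving 4 seats).
Remainders in descending order: A 0.995, C 0.901, D 0.877, B 0.722, E 0.394, F 0.110.
Largest remainders: A, C, D, B receive the extra seats.

A=3; B=6; C=6; D=4; E=6; F=6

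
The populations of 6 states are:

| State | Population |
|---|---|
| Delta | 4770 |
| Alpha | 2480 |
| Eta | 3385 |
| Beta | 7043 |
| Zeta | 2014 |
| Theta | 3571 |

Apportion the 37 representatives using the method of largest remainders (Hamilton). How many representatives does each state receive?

Delta: 8; Alpha: 4; Eta: 5; Beta: 11; Zeta: 3; Theta: 6

The standard divisor is 23263/37 ≈ 628.73.
Standard quotas: Delta 7.5867, Alpha 3.9445, Eta 5.3839, Beta 11.2020, Zeta 3.2033, Theta 5.6797.
Lower quotas: Delta 7, Alpha 3, Eta 5, Beta 11, Zeta 3, Theta 5 (sum 34, leaving 3 seats).
Remainders in descending order: Alpha 0.9445, Theta 0.6797, Delta 0.5867, Eta 0.3839, Zeta 0.2033, Beta 0.2020.
The surplus seats go to Alpha, Theta, Delta.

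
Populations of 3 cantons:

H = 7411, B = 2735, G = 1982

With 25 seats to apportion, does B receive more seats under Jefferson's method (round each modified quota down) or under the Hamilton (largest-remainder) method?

Jefferson: H 16, B 5, G 4.
Hamilton: H 15, B 6, G 4.
B gets 5 under Jefferson and 6 under Hamilton.

Hamilton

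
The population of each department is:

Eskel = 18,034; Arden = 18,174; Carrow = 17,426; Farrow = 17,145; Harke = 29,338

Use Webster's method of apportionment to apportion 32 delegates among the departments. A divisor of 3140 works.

Eskel 6, Arden 6, Carrow 6, Farrow 5, Harke 9

With modified divisor 3140: modified quotas Eskel 5.743, Arden 5.788, Carrow 5.550, Farrow 5.460, Harke 9.343.
Rounding to the nearest integer: Eskel 6, Arden 6, Carrow 6, Farrow 5, Harke 9 (total 32).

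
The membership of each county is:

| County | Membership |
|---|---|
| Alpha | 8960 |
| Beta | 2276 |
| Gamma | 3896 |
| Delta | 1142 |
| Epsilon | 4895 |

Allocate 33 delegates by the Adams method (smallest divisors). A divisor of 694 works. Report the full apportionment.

Alpha 13, Beta 4, Gamma 6, Delta 2, Epsilon 8

With modified divisor 694: modified quotas Alpha 12.911, Beta 3.280, Gamma 5.614, Delta 1.646, Epsilon 7.053.
Rounding up: Alpha 13, Beta 4, Gamma 6, Delta 2, Epsilon 8 (total 33).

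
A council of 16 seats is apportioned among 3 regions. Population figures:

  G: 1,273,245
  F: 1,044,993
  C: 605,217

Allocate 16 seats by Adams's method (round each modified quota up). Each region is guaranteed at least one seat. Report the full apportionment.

G: 7; F: 6; C: 3

Standard divisor 2923455/16 ≈ 182715.938; standard quotas: G 6.968, F 5.719, C 3.312.
Rounding up gives 7, 6, 4 = 17 seats, so the divisor must be adjusted.
With modified divisor 205400: modified quotas G 6.199, F 5.088, C 2.947.
Rounding up: G 7, F 6, C 3 (total 16).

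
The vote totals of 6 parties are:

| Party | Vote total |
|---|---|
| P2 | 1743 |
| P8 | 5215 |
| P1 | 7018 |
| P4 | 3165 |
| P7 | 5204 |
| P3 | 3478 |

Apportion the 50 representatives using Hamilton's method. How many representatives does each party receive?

Standard divisor: 25823 ÷ 50 ≈ 516.46.
Standard quotas: P2 3.3749, P8 10.0976, P1 13.5887, P4 6.1283, P7 10.0763, P3 6.7343.
Lower quotas: P2 3, P8 10, P1 13, P4 6, P7 10, P3 6 (sum 48, leaving 2 seats).
Remainders in descending order: P3 0.7343, P1 0.5887, P2 0.3749, P4 0.1283, P8 0.0976, P7 0.0763.
The surplus seats go to P3, P1.

P2 3, P8 10, P1 14, P4 6, P7 10, P3 7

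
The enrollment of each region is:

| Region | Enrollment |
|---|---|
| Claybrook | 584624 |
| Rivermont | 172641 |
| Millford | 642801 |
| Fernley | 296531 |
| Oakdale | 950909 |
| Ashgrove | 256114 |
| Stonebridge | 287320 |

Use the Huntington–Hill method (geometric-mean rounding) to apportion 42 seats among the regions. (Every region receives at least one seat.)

Claybrook: 8; Rivermont: 2; Millford: 8; Fernley: 4; Oakdale: 13; Ashgrove: 3; Stonebridge: 4

With divisor 75944: modified quotas Claybrook 7.698, Rivermont 2.273, Millford 8.464, Fernley 3.905, Oakdale 12.521, Ashgrove 3.372, Stonebridge 3.783.
Geometric-mean thresholds: Claybrook √(7·8)=7.483, Rivermont √(2·3)=2.449, Millford √(8·9)=8.485, Fernley √(3·4)=3.464, Oakdale √(12·13)=12.490, Ashgrove √(3·4)=3.464, Stonebridge √(3·4)=3.464.
Each quota rounded against its threshold gives Claybrook 8, Rivermont 2, Millford 8, Fernley 4, Oakdale 13, Ashgrove 3, Stonebridge 4 (total 42).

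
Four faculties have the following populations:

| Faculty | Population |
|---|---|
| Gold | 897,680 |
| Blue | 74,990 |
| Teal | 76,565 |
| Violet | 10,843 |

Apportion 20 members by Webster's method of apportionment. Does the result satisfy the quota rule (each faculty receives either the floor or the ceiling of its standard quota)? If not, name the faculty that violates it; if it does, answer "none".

Gold

Standard quotas: Gold 16.936, Blue 1.415, Teal 1.445, Violet 0.205.
Webster allocation: Gold 18, Blue 1, Teal 1, Violet 0.
Gold has quota 16.936 (lower 16, upper 17) but receives 18 — outside the quota interval.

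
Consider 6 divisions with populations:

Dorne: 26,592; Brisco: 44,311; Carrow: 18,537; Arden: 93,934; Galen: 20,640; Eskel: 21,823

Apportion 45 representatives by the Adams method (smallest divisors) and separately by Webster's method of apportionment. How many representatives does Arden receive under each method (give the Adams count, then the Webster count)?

18 and 19

Adams: Dorne 5, Brisco 9, Carrow 4, Arden 18, Galen 4, Eskel 5.
Webster: Dorne 5, Brisco 9, Carrow 4, Arden 19, Galen 4, Eskel 4.
Arden gets 18 under Adams and 19 under Webster.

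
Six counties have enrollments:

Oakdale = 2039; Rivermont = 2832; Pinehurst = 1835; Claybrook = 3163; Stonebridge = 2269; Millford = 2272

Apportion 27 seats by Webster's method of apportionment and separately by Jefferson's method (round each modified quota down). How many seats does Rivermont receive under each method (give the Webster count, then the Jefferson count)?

Webster: Oakdale 4, Rivermont 5, Pinehurst 4, Claybrook 6, Stonebridge 4, Millford 4.
Jefferson: Oakdale 4, Rivermont 6, Pinehurst 3, Claybrook 6, Stonebridge 4, Millford 4.
Rivermont gets 5 under Webster and 6 under Jefferson.

5 and 6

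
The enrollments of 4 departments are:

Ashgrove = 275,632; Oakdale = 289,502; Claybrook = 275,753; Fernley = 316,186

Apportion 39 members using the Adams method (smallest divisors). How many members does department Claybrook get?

9

Standard divisor 1157073/39 ≈ 29668.538; standard quotas: Ashgrove 9.290, Oakdale 9.758, Claybrook 9.294, Fernley 10.657.
Rounding up gives 10, 10, 10, 11 = 41 seats, so the divisor must be adjusted.
With modified divisor 31100: modified quotas Ashgrove 8.863, Oakdale 9.309, Claybrook 8.867, Fernley 10.167.
Rounding up: Ashgrove 9, Oakdale 10, Claybrook 9, Fernley 11 (total 39).
Claybrook receives 9.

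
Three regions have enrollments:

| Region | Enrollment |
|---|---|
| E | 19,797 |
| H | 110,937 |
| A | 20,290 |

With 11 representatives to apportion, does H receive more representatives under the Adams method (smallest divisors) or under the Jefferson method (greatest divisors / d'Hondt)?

Adams: E 2, H 7, A 2.
Jefferson: E 1, H 9, A 1.
H gets 7 under Adams and 9 under Jefferson.

Jefferson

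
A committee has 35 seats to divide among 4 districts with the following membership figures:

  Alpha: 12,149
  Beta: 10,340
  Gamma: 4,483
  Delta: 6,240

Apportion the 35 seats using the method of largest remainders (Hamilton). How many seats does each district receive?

Alpha 13, Beta 11, Gamma 5, Delta 6

Total 33212; standard divisor 33212/35 ≈ 948.914.
Standard quotas: Alpha 12.8031, Beta 10.8967, Gamma 4.7243, Delta 6.5759.
Lower quotas: Alpha 12, Beta 10, Gamma 4, Delta 6 (sum 32, leaving 3 seats).
Remainders in descending order: Beta 0.8967, Alpha 0.8031, Gamma 0.7243, Delta 0.5759.
The surplus seats go to Beta, Alpha, Gamma.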